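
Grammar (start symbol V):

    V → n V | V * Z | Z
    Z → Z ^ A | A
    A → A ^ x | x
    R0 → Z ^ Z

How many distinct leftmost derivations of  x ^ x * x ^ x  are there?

Parse trees for x ^ x * x ^ x:
  [V [V [Z [Z [A x]] ^ [A x]]] * [Z [Z [A x]] ^ [A x]]]
  [V [V [Z [Z [A x]] ^ [A x]]] * [Z [A [A x] ^ x]]]
  [V [V [Z [A [A x] ^ x]]] * [Z [Z [A x]] ^ [A x]]]
  [V [V [Z [A [A x] ^ x]]] * [Z [A [A x] ^ x]]]

4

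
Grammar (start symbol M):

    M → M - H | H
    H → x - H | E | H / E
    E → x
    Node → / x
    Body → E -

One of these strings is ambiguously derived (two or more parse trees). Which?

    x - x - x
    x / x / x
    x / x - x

x - x - x

x - x - x: 4 trees
x / x / x: 1 tree
x / x - x: 1 tree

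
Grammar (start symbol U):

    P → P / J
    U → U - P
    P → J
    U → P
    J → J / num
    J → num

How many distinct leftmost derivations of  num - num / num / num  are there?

4

Parse trees for num - num / num / num:
  [U [U [P [J num]]] - [P [P [J num]] / [J [J num] / num]]]
  [U [U [P [J num]]] - [P [P [P [J num]] / [J num]] / [J num]]]
  [U [U [P [J num]]] - [P [P [J [J num] / num]] / [J num]]]
  [U [U [P [J num]]] - [P [J [J [J num] / num] / num]]]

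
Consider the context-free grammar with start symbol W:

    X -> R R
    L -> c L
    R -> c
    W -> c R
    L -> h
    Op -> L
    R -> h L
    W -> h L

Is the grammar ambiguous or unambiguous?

(Op, X are unreachable from W, so their rules don't affect L(W).) Each reachable nonterminal has at most one production per leading terminal, and all productions are right-linear; the derivation is determined token-by-token.

Unambiguous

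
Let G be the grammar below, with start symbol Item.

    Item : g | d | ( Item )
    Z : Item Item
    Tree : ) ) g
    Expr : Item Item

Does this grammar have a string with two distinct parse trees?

Unambiguous

(Z, Tree, Expr are unreachable from Item, so their rules don't affect L(Item).) Each string is a nest of matched brackets around a single atom. An opening bracket forces the recursive rule; an atom forces the base rule.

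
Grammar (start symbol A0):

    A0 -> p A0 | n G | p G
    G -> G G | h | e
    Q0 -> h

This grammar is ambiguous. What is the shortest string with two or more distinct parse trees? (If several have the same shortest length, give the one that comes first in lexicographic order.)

n e e e

length 2: no string has ≥2 trees
length 3: no string has ≥2 trees
length 4: n e e e has 2 parse trees

Two derivations of n e e e:
  A0 ⇒ n G ⇒ n G G ⇒ n G G G ⇒ n e G G ⇒ n e e G ⇒ n e e e
  A0 ⇒ n G ⇒ n G G ⇒ n e G ⇒ n e G G ⇒ n e e G ⇒ n e e e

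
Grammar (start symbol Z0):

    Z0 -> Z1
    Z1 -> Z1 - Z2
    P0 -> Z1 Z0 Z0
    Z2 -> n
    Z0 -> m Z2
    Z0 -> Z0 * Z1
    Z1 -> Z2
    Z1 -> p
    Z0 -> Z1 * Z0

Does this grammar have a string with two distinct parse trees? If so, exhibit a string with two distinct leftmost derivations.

Witness: n * n

Derivation 1: Z0 ⇒ Z0 * Z1 ⇒ Z1 * Z1 ⇒ Z2 * Z1 ⇒ n * Z1 ⇒ n * Z2 ⇒ n * n
Derivation 2: Z0 ⇒ Z1 * Z0 ⇒ Z2 * Z0 ⇒ n * Z0 ⇒ n * Z1 ⇒ n * Z2 ⇒ n * n

Two distinct leftmost derivations for the same string.

Ambiguous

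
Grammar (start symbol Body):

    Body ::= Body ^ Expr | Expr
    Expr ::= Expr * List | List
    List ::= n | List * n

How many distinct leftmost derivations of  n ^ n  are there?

Parse trees for n ^ n:
  [Body [Body [Expr [List n]]] ^ [Expr [List n]]]

1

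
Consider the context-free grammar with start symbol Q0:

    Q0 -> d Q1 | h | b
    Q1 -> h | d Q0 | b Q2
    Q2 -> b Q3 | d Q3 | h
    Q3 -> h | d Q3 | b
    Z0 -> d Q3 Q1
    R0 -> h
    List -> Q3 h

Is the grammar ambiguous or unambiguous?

(Z0, R0, List are unreachable from Q0, so their rules don't affect L(Q0).) Each reachable nonterminal has at most one production per leading terminal, and all productions are right-linear; the derivation is determined token-by-token.

Unambiguous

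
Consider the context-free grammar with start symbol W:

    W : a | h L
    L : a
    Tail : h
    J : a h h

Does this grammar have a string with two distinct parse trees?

Unambiguous

(Tail, J are unreachable from W, so their rules don't affect L(W).) Each reachable nonterminal has at most one production per leading terminal, and all productions are right-linear; the derivation is determined token-by-token.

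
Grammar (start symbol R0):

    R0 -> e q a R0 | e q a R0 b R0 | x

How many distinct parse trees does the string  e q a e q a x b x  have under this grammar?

Parse trees for e q a e q a x b x:
  [R0 e q a [R0 e q a [R0 x] b [R0 x]]]
  [R0 e q a [R0 e q a [R0 x]] b [R0 x]]

2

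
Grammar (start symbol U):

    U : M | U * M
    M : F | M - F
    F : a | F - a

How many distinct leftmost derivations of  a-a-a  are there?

4

Parse trees for a-a-a:
  [U [M [F [F [F a] - a] - a]]]
  [U [M [M [F a]] - [F [F a] - a]]]
  [U [M [M [F [F a] - a]] - [F a]]]
  [U [M [M [M [F a]] - [F a]] - [F a]]]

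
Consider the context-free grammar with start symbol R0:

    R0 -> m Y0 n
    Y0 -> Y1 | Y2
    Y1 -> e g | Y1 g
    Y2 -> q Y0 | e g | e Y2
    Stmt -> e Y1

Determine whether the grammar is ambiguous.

Ambiguous

Witness: m e g n

Derivation 1: R0 ⇒ m Y0 n ⇒ m Y1 n ⇒ m e g n
Derivation 2: R0 ⇒ m Y0 n ⇒ m Y2 n ⇒ m e g n

Two distinct leftmost derivations for the same string.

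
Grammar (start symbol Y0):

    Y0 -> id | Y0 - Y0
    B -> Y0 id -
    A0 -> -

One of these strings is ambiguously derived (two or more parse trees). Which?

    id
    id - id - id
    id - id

id - id - id

id: 1 tree
id - id - id: 2 trees
id - id: 1 tree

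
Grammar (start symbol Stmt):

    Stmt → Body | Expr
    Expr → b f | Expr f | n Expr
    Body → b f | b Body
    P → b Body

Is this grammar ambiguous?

Ambiguous

Witness: b f

Derivation 1: Stmt ⇒ Body ⇒ b f
Derivation 2: Stmt ⇒ Expr ⇒ b f

Two distinct leftmost derivations for the same string.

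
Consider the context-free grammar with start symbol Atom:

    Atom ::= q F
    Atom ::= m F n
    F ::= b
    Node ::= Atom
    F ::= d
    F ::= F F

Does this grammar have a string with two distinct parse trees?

Ambiguous

Witness: q b b b

Derivation 1: Atom ⇒ q F ⇒ q F F ⇒ q b F ⇒ q b F F ⇒ q b b F ⇒ q b b b
Derivation 2: Atom ⇒ q F ⇒ q F F ⇒ q F F F ⇒ q b F F ⇒ q b b F ⇒ q b b b

Two distinct leftmost derivations for the same string.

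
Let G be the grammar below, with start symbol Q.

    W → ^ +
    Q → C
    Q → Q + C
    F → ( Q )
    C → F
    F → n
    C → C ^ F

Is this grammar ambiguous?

Unambiguous

(W is unreachable from Q, so its rules don't affect L(Q).) Q → Q + C | C  ;  C → C ^ F | F  — a left-associative chain with F at the bottom. Each string factors uniquely by precedence.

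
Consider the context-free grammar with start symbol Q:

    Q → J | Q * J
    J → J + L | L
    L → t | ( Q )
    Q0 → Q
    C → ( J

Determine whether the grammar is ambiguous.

(Q0, C are unreachable from Q, so their rules don't affect L(Q).) Q → Q * J | J  ;  J → J + L | L  — a left-associative chain with L at the bottom. Each string factors uniquely by precedence.

Unambiguous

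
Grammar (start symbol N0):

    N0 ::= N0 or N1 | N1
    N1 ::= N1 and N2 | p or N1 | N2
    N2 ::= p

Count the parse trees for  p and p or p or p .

2

Parse trees for p and p or p or p:
  [N0 [N0 [N1 [N1 [N2 p]] and [N2 p]]] or [N1 p or [N1 [N2 p]]]]
  [N0 [N0 [N0 [N1 [N1 [N2 p]] and [N2 p]]] or [N1 [N2 p]]] or [N1 [N2 p]]]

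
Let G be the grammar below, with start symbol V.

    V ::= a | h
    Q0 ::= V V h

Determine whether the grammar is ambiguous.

Unambiguous

Only V is reachable from V; ignoring the rest: Each reachable nonterminal has at most one production per leading terminal, and all productions are right-linear; the derivation is determined token-by-token.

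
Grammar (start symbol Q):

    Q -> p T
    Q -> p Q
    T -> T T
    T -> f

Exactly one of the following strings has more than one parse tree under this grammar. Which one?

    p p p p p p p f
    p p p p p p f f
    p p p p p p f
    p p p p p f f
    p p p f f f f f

p p p f f f f f

p p p p p p p f: 1 tree
p p p p p p f f: 1 tree
p p p p p p f: 1 tree
p p p p p f f: 1 tree
p p p f f f f f: 14 trees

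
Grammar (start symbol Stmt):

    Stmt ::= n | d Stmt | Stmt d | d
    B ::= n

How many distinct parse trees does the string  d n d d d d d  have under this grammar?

6

Parse trees for d n d d d d d:
  [Stmt d [Stmt [Stmt [Stmt [Stmt [Stmt [Stmt n] d] d] d] d] d]]
  [Stmt [Stmt d [Stmt [Stmt [Stmt [Stmt [Stmt n] d] d] d] d]] d]
  [Stmt [Stmt [Stmt d [Stmt [Stmt [Stmt [Stmt n] d] d] d]] d] d]
  [Stmt [Stmt [Stmt [Stmt d [Stmt [Stmt [Stmt n] d] d]] d] d] d]
  [Stmt [Stmt [Stmt [Stmt [Stmt d [Stmt [Stmt n] d]] d] d] d] d]
  [Stmt [Stmt [Stmt [Stmt [Stmt [Stmt d [Stmt n]] d] d] d] d] d]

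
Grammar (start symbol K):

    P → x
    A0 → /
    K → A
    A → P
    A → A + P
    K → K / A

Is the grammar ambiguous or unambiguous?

Unambiguous

(A0 is unreachable from K, so its rules don't affect L(K).) K → K / A | A  ;  A → A + P | P  — a left-associative chain with P at the bottom. Each string factors uniquely by precedence.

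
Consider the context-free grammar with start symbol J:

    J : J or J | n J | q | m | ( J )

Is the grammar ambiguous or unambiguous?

Ambiguous

Witness: n m or m

Derivation 1: J ⇒ J or J ⇒ n J or J ⇒ n m or J ⇒ n m or m
Derivation 2: J ⇒ n J ⇒ n J or J ⇒ n m or J ⇒ n m or m

Two distinct leftmost derivations for the same string.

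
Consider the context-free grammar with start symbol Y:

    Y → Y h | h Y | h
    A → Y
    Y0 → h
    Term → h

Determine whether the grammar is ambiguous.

Witness: h h

Derivation 1: Y ⇒ Y h ⇒ h h
Derivation 2: Y ⇒ h Y ⇒ h h

Two distinct leftmost derivations for the same string.

Ambiguous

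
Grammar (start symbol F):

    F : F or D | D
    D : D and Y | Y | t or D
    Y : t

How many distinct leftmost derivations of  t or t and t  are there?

3

Parse trees for t or t and t:
  [F [F [D [Y t]]] or [D [D [Y t]] and [Y t]]]
  [F [D [D t or [D [Y t]]] and [Y t]]]
  [F [D t or [D [D [Y t]] and [Y t]]]]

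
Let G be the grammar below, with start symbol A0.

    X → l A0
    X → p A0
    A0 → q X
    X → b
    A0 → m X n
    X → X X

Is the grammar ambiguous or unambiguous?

Witness: q b b b

Derivation 1: A0 ⇒ q X ⇒ q X X ⇒ q b X ⇒ q b X X ⇒ q b b X ⇒ q b b b
Derivation 2: A0 ⇒ q X ⇒ q X X ⇒ q X X X ⇒ q b X X ⇒ q b b X ⇒ q b b b

Two distinct leftmost derivations for the same string.

Ambiguous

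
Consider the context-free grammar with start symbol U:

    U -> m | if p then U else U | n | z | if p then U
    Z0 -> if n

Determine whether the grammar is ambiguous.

Ambiguous

Witness: if p then if p then m else m

Derivation 1: U ⇒ if p then U else U ⇒ if p then if p then U else U ⇒ if p then if p then m else U ⇒ if p then if p then m else m
Derivation 2: U ⇒ if p then U ⇒ if p then if p then U else U ⇒ if p then if p then m else U ⇒ if p then if p then m else m

Two distinct leftmost derivations for the same string.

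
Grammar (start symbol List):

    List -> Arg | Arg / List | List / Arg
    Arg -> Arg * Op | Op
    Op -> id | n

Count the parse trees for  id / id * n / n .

4

Parse trees for id / id * n / n:
  [List [Arg [Op id]] / [List [Arg [Arg [Op id]] * [Op n]] / [List [Arg [Op n]]]]]
  [List [Arg [Op id]] / [List [List [Arg [Arg [Op id]] * [Op n]]] / [Arg [Op n]]]]
  [List [List [Arg [Op id]] / [List [Arg [Arg [Op id]] * [Op n]]]] / [Arg [Op n]]]
  [List [List [List [Arg [Op id]]] / [Arg [Arg [Op id]] * [Op n]]] / [Arg [Op n]]]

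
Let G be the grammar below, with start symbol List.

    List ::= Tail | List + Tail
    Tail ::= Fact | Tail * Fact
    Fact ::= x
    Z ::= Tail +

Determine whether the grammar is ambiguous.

Only List, Tail, Fact are reachable from List; ignoring the rest: List → List + Tail | Tail  ;  Tail → Tail * Fact | Fact  — a left-associative chain with Fact at the bottom. Each string factors uniquely by precedence.

Unambiguous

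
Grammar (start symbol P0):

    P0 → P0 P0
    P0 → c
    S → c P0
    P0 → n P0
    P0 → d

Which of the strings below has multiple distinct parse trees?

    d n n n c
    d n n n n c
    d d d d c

d d d d c

d n n n c: 1 tree
d n n n n c: 1 tree
d d d d c: 14 trees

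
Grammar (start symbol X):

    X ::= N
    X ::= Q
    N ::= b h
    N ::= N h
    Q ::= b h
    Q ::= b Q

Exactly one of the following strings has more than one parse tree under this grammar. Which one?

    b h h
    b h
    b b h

b h h: 1 tree
b h: 2 trees
b b h: 1 tree

b h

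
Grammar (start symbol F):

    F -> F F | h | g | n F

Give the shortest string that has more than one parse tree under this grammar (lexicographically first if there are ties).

g g g

length 1: no string has ≥2 trees
length 2: no string has ≥2 trees
length 3: g g g has 2 parse trees

Two derivations of g g g:
  F ⇒ F F ⇒ F F F ⇒ g F F ⇒ g g F ⇒ g g g
  F ⇒ F F ⇒ g F ⇒ g F F ⇒ g g F ⇒ g g g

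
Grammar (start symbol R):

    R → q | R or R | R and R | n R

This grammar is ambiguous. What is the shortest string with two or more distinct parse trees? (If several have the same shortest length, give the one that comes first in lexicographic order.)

n q and q

length 1: no string has ≥2 trees
length 2: no string has ≥2 trees
length 3: no string has ≥2 trees
length 4: n q and q has 2 parse trees

Two derivations of n q and q:
  R ⇒ R and R ⇒ n R and R ⇒ n q and R ⇒ n q and q
  R ⇒ n R ⇒ n R and R ⇒ n q and R ⇒ n q and q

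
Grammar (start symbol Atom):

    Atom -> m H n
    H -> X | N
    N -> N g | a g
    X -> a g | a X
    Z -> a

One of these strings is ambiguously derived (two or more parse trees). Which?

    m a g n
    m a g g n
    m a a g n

m a g n

m a g n: 2 trees
m a g g n: 1 tree
m a a g n: 1 tree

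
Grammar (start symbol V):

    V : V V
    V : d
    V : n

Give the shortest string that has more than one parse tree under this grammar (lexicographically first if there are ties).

length 1: no string has ≥2 trees
length 2: no string has ≥2 trees
length 3: d d d has 2 parse trees

Two derivations of d d d:
  V ⇒ V V ⇒ V V V ⇒ d V V ⇒ d d V ⇒ d d d
  V ⇒ V V ⇒ d V ⇒ d V V ⇒ d d V ⇒ d d d

d d d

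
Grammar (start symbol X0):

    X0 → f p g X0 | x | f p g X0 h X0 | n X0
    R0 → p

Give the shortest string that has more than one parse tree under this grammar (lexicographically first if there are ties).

length 1: no string has ≥2 trees
length 2: no string has ≥2 trees
length 3: no string has ≥2 trees
length 4: no string has ≥2 trees
length 5: no string has ≥2 trees
length 6: no string has ≥2 trees
length 7: no string has ≥2 trees
length 8: no string has ≥2 trees
length 9: f p g f p g x h x has 2 parse trees

Two derivations of f p g f p g x h x:
  X0 ⇒ f p g X0 ⇒ f p g f p g X0 h X0 ⇒ f p g f p g x h X0 ⇒ f p g f p g x h x
  X0 ⇒ f p g X0 h X0 ⇒ f p g f p g X0 h X0 ⇒ f p g f p g x h X0 ⇒ f p g f p g x h x

f p g f p g x h x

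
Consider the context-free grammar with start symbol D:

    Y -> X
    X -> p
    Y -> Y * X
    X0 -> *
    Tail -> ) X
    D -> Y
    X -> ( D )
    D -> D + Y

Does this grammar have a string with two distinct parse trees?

Unambiguous

(Tail, X0 are unreachable from D, so their rules don't affect L(D).) D → D + Y | Y  ;  Y → Y * X | X  — a left-associative chain with X at the bottom. Each string factors uniquely by precedence.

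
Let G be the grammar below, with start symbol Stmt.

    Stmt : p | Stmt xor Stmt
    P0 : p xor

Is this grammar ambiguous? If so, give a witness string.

Ambiguous

Witness: p xor p xor p

Derivation 1: Stmt ⇒ Stmt xor Stmt ⇒ p xor Stmt ⇒ p xor Stmt xor Stmt ⇒ p xor p xor Stmt ⇒ p xor p xor p
Derivation 2: Stmt ⇒ Stmt xor Stmt ⇒ Stmt xor Stmt xor Stmt ⇒ p xor Stmt xor Stmt ⇒ p xor p xor Stmt ⇒ p xor p xor p

Two distinct leftmost derivations for the same string.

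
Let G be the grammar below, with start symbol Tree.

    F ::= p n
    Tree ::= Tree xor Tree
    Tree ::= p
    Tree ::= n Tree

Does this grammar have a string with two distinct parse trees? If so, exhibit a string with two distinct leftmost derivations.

Witness: n p xor p

Derivation 1: Tree ⇒ Tree xor Tree ⇒ n Tree xor Tree ⇒ n p xor Tree ⇒ n p xor p
Derivation 2: Tree ⇒ n Tree ⇒ n Tree xor Tree ⇒ n p xor Tree ⇒ n p xor p

Two distinct leftmost derivations for the same string.

Ambiguous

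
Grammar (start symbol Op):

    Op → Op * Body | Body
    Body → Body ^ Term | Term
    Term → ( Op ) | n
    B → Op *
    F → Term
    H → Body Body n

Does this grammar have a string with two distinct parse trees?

Unambiguous

(B, F, H are unreachable from Op, so their rules don't affect L(Op).) The grammar is stratified — Op handles '*' (left-recursive), Body handles '^', Term atoms. Each operator has a fixed associativity and precedence level, so every string has one parse.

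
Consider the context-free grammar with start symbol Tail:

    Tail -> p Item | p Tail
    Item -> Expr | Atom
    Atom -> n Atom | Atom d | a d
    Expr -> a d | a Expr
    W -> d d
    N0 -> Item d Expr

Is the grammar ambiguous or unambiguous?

Witness: p a d

Derivation 1: Tail ⇒ p Item ⇒ p Expr ⇒ p a d
Derivation 2: Tail ⇒ p Item ⇒ p Atom ⇒ p a d

Two distinct leftmost derivations for the same string.

Ambiguous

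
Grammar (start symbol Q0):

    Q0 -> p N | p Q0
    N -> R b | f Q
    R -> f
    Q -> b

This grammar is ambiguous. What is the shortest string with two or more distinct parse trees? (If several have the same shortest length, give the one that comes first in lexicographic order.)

length 3: p f b has 2 parse trees

Two derivations of p f b:
  Q0 ⇒ p N ⇒ p R b ⇒ p f b
  Q0 ⇒ p N ⇒ p f Q ⇒ p f b

p f b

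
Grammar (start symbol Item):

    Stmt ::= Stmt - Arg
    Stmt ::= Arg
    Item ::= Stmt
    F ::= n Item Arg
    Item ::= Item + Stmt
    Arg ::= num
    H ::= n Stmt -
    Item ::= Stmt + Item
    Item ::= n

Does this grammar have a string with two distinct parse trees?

Witness: num + num

Derivation 1: Item ⇒ Item + Stmt ⇒ Stmt + Stmt ⇒ Arg + Stmt ⇒ num + Stmt ⇒ num + Arg ⇒ num + num
Derivation 2: Item ⇒ Stmt + Item ⇒ Arg + Item ⇒ num + Item ⇒ num + Stmt ⇒ num + Arg ⇒ num + num

Two distinct leftmost derivations for the same string.

Ambiguous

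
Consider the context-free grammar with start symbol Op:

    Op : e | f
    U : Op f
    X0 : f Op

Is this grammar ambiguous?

Only Op is reachable from Op; ignoring the rest: The reachable rules are right-linear with at most one rule per (nonterminal, next-terminal) pair. Each input token forces the next rule, so parsing is deterministic.

Unambiguous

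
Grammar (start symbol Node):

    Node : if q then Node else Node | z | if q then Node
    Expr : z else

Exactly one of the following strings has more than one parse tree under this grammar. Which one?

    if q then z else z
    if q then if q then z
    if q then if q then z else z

if q then if q then z else z

if q then z else z: 1 tree
if q then if q then z: 1 tree
if q then if q then z else z: 2 trees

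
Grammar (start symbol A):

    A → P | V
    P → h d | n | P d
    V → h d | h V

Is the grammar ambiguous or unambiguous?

Witness: h d

Derivation 1: A ⇒ P ⇒ h d
Derivation 2: A ⇒ V ⇒ h d

Two distinct leftmost derivations for the same string.

Ambiguous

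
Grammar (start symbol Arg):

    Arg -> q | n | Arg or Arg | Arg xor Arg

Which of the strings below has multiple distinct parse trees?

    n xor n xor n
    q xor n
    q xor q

n xor n xor n

n xor n xor n: 2 trees
q xor n: 1 tree
q xor q: 1 tree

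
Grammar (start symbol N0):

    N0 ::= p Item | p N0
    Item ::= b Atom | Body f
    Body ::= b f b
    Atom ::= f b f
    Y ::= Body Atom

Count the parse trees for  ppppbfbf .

Parse trees for ppppbfbf:
  [N0 p [N0 p [N0 p [N0 p [Item b [Atom f b f]]]]]]
  [N0 p [N0 p [N0 p [N0 p [Item [Body b f b] f]]]]]

2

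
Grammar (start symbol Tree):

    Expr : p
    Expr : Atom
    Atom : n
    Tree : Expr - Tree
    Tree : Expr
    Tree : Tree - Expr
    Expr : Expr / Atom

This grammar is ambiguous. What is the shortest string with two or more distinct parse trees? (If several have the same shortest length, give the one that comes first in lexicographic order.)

n - n

length 1: no string has ≥2 trees
length 3: n - n has 2 parse trees

Two derivations of n - n:
  Tree ⇒ Expr - Tree ⇒ Atom - Tree ⇒ n - Tree ⇒ n - Expr ⇒ n - Atom ⇒ n - n
  Tree ⇒ Tree - Expr ⇒ Expr - Expr ⇒ Atom - Expr ⇒ n - Expr ⇒ n - Atom ⇒ n - n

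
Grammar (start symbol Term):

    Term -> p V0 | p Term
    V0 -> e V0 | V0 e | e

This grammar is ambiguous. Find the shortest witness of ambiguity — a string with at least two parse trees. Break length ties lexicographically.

length 2: no string has ≥2 trees
length 3: p e e has 2 parse trees

Two derivations of p e e:
  Term ⇒ p V0 ⇒ p e V0 ⇒ p e e
  Term ⇒ p V0 ⇒ p V0 e ⇒ p e e

p e e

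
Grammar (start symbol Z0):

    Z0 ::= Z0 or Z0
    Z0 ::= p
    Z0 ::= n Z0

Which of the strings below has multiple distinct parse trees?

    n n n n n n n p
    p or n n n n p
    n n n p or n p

n n n n n n n p: 1 tree
p or n n n n p: 1 tree
n n n p or n p: 4 trees

n n n p or n p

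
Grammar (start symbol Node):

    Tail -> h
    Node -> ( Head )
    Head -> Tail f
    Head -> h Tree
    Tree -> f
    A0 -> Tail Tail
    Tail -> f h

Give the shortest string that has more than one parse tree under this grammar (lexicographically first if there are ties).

length 4: ( h f ) has 2 parse trees

Two derivations of ( h f ):
  Node ⇒ ( Head ) ⇒ ( Tail f ) ⇒ ( h f )
  Node ⇒ ( Head ) ⇒ ( h Tree ) ⇒ ( h f )

( h f )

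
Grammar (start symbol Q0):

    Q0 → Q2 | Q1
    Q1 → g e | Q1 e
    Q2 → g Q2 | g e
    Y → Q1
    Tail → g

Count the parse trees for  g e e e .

1

Parse trees for g e e e:
  [Q0 [Q1 [Q1 [Q1 g e] e] e]]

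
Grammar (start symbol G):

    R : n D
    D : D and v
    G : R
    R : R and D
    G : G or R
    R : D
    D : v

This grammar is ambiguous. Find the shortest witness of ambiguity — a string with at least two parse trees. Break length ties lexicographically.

v and v

length 1: no string has ≥2 trees
length 2: no string has ≥2 trees
length 3: v and v has 2 parse trees

Two derivations of v and v:
  G ⇒ R ⇒ R and D ⇒ D and D ⇒ v and D ⇒ v and v
  G ⇒ R ⇒ D ⇒ D and v ⇒ v and v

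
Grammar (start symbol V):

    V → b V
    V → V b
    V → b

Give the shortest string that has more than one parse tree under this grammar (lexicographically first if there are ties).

length 1: no string has ≥2 trees
length 2: b b has 2 parse trees

Two derivations of b b:
  V ⇒ b V ⇒ b b
  V ⇒ V b ⇒ b b

b b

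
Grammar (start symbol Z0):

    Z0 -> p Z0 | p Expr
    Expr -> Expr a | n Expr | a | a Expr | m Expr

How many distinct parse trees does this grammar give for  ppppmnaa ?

4

Parse trees for ppppmnaa:
  [Z0 p [Z0 p [Z0 p [Z0 p [Expr [Expr m [Expr n [Expr a]]] a]]]]]
  [Z0 p [Z0 p [Z0 p [Z0 p [Expr m [Expr [Expr n [Expr a]] a]]]]]]
  [Z0 p [Z0 p [Z0 p [Z0 p [Expr m [Expr n [Expr [Expr a] a]]]]]]]
  [Z0 p [Z0 p [Z0 p [Z0 p [Expr m [Expr n [Expr a [Expr a]]]]]]]]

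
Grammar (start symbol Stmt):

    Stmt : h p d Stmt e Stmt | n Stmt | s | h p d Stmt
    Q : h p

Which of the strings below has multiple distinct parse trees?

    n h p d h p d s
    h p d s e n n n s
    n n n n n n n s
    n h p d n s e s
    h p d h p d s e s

n h p d h p d s: 1 tree
h p d s e n n n s: 1 tree
n n n n n n n s: 1 tree
n h p d n s e s: 1 tree
h p d h p d s e s: 2 trees

h p d h p d s e s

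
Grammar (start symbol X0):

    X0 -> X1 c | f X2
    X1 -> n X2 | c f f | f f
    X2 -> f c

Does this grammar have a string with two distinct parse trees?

Ambiguous

Witness: f f c

Derivation 1: X0 ⇒ X1 c ⇒ f f c
Derivation 2: X0 ⇒ f X2 ⇒ f f c

Two distinct leftmost derivations for the same string.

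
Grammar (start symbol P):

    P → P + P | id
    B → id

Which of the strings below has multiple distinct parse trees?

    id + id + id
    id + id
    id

id + id + id

id + id + id: 2 trees
id + id: 1 tree
id: 1 tree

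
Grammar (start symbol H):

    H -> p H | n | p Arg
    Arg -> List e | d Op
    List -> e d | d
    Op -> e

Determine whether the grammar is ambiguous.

Ambiguous

Witness: p d e

Derivation 1: H ⇒ p Arg ⇒ p List e ⇒ p d e
Derivation 2: H ⇒ p Arg ⇒ p d Op ⇒ p d e

Two distinct leftmost derivations for the same string.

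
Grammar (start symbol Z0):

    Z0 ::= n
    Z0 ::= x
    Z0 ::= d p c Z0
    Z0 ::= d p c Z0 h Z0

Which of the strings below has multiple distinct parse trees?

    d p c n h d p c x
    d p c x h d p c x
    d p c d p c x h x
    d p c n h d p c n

d p c n h d p c x: 1 tree
d p c x h d p c x: 1 tree
d p c d p c x h x: 2 trees
d p c n h d p c n: 1 tree

d p c d p c x h x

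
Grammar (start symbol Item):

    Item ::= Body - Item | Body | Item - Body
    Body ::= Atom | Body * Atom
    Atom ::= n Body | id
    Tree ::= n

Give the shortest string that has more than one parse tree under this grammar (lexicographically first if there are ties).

id - id

length 1: no string has ≥2 trees
length 2: no string has ≥2 trees
length 3: id - id has 2 parse trees

Two derivations of id - id:
  Item ⇒ Body - Item ⇒ Atom - Item ⇒ id - Item ⇒ id - Body ⇒ id - Atom ⇒ id - id
  Item ⇒ Item - Body ⇒ Body - Body ⇒ Atom - Body ⇒ id - Body ⇒ id - Atom ⇒ id - id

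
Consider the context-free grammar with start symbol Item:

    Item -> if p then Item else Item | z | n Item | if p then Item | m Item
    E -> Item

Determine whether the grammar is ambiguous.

Witness: if p then if p then z else z

Derivation 1: Item ⇒ if p then Item else Item ⇒ if p then if p then Item else Item ⇒ if p then if p then z else Item ⇒ if p then if p then z else z
Derivation 2: Item ⇒ if p then Item ⇒ if p then if p then Item else Item ⇒ if p then if p then z else Item ⇒ if p then if p then z else z

Two distinct leftmost derivations for the same string.

Ambiguous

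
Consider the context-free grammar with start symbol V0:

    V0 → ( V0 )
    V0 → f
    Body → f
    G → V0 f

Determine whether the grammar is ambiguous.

Unambiguous

Only V0 is reachable from V0; ignoring the rest: Each string is a nest of matched brackets around a single atom. An opening bracket forces the recursive rule; an atom forces the base rule.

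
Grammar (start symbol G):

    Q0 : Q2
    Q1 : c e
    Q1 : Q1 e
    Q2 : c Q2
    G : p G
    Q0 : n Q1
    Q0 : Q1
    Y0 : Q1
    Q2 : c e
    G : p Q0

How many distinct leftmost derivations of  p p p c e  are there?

2

Parse trees for p p p c e:
  [G p [G p [G p [Q0 [Q2 c e]]]]]
  [G p [G p [G p [Q0 [Q1 c e]]]]]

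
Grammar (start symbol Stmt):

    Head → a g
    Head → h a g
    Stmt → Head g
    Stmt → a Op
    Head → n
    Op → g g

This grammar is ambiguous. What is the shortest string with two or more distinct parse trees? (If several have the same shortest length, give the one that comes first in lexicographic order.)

length 2: no string has ≥2 trees
length 3: a g g has 2 parse trees

Two derivations of a g g:
  Stmt ⇒ Head g ⇒ a g g
  Stmt ⇒ a Op ⇒ a g g

a g g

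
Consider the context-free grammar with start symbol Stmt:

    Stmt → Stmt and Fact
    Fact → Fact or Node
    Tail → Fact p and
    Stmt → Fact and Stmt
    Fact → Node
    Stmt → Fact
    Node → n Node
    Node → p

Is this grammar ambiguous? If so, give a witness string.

Witness: p and p

Derivation 1: Stmt ⇒ Stmt and Fact ⇒ Fact and Fact ⇒ Node and Fact ⇒ p and Fact ⇒ p and Node ⇒ p and p
Derivation 2: Stmt ⇒ Fact and Stmt ⇒ Node and Stmt ⇒ p and Stmt ⇒ p and Fact ⇒ p and Node ⇒ p and p

Two distinct leftmost derivations for the same string.

Ambiguous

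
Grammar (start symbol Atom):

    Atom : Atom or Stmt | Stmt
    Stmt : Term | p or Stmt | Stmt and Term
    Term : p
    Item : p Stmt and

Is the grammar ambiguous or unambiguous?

Witness: p or p

Derivation 1: Atom ⇒ Atom or Stmt ⇒ Stmt or Stmt ⇒ Term or Stmt ⇒ p or Stmt ⇒ p or Term ⇒ p or p
Derivation 2: Atom ⇒ Stmt ⇒ p or Stmt ⇒ p or Term ⇒ p or p

Two distinct leftmost derivations for the same string.

Ambiguous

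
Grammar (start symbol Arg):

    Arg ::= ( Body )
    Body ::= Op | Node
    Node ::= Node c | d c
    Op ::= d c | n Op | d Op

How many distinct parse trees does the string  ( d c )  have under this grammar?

2

Parse trees for ( d c ):
  [Arg ( [Body [Op d c]] )]
  [Arg ( [Body [Node d c]] )]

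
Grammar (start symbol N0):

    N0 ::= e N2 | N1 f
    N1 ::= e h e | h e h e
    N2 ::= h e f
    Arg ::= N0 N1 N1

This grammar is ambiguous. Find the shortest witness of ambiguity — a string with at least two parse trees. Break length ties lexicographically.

e h e f

length 4: e h e f has 2 parse trees

Two derivations of e h e f:
  N0 ⇒ e N2 ⇒ e h e f
  N0 ⇒ N1 f ⇒ e h e f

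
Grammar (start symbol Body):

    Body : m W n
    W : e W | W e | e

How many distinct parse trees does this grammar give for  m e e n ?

2

Parse trees for m e e n:
  [Body m [W e [W e]] n]
  [Body m [W [W e] e] n]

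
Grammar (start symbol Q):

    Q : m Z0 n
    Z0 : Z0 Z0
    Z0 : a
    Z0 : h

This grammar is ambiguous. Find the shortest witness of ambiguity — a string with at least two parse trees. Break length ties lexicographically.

length 3: no string has ≥2 trees
length 4: no string has ≥2 trees
length 5: m a a a n has 2 parse trees

Two derivations of m a a a n:
  Q ⇒ m Z0 n ⇒ m Z0 Z0 n ⇒ m Z0 Z0 Z0 n ⇒ m a Z0 Z0 n ⇒ m a a Z0 n ⇒ m a a a n
  Q ⇒ m Z0 n ⇒ m Z0 Z0 n ⇒ m a Z0 n ⇒ m a Z0 Z0 n ⇒ m a a Z0 n ⇒ m a a a n

m a a a n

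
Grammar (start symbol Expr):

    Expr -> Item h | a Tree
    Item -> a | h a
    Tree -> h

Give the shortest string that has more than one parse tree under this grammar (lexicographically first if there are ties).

a h

length 2: a h has 2 parse trees

Two derivations of a h:
  Expr ⇒ Item h ⇒ a h
  Expr ⇒ a Tree ⇒ a h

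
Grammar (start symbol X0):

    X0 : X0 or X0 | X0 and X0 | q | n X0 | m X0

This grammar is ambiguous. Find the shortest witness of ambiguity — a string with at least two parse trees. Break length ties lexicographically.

length 1: no string has ≥2 trees
length 2: no string has ≥2 trees
length 3: no string has ≥2 trees
length 4: m q and q has 2 parse trees

Two derivations of m q and q:
  X0 ⇒ X0 and X0 ⇒ m X0 and X0 ⇒ m q and X0 ⇒ m q and q
  X0 ⇒ m X0 ⇒ m X0 and X0 ⇒ m q and X0 ⇒ m q and q

m q and q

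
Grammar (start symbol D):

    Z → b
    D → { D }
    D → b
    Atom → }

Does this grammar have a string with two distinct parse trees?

Only D is reachable from D; ignoring the rest: Each string is a nest of matched brackets around a single atom. An opening bracket forces the recursive rule; an atom forces the base rule.

Unambiguous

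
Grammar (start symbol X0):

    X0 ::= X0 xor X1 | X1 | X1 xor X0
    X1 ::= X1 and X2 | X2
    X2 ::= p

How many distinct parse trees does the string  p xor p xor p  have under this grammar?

Parse trees for p xor p xor p:
  [X0 [X0 [X0 [X1 [X2 p]]] xor [X1 [X2 p]]] xor [X1 [X2 p]]]
  [X0 [X0 [X1 [X2 p]] xor [X0 [X1 [X2 p]]]] xor [X1 [X2 p]]]
  [X0 [X1 [X2 p]] xor [X0 [X0 [X1 [X2 p]]] xor [X1 [X2 p]]]]
  [X0 [X1 [X2 p]] xor [X0 [X1 [X2 p]] xor [X0 [X1 [X2 p]]]]]

4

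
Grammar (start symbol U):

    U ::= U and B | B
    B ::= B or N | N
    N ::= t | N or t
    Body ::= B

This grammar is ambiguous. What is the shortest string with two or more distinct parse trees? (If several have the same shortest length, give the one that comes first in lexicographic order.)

t or t

length 1: no string has ≥2 trees
length 3: t or t has 2 parse trees

Two derivations of t or t:
  U ⇒ B ⇒ B or N ⇒ N or N ⇒ t or N ⇒ t or t
  U ⇒ B ⇒ N ⇒ N or t ⇒ t or t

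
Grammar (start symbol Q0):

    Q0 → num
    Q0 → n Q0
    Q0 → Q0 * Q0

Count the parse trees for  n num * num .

2

Parse trees for n num * num:
  [Q0 n [Q0 [Q0 num] * [Q0 num]]]
  [Q0 [Q0 n [Q0 num]] * [Q0 num]]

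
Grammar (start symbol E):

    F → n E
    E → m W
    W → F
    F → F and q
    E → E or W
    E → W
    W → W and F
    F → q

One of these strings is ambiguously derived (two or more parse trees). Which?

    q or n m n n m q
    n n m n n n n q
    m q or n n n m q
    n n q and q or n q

q or n m n n m q: 1 tree
n n m n n n n q: 1 tree
m q or n n n m q: 1 tree
n n q and q or n q: 12 trees

n n q and q or n q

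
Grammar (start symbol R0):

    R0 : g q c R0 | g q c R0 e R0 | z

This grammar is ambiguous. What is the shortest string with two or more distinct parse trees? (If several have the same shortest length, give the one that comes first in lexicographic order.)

length 1: no string has ≥2 trees
length 4: no string has ≥2 trees
length 6: no string has ≥2 trees
length 7: no string has ≥2 trees
length 9: g q c g q c z e z has 2 parse trees

Two derivations of g q c g q c z e z:
  R0 ⇒ g q c R0 ⇒ g q c g q c R0 e R0 ⇒ g q c g q c z e R0 ⇒ g q c g q c z e z
  R0 ⇒ g q c R0 e R0 ⇒ g q c g q c R0 e R0 ⇒ g q c g q c z e R0 ⇒ g q c g q c z e z

g q c g q c z e z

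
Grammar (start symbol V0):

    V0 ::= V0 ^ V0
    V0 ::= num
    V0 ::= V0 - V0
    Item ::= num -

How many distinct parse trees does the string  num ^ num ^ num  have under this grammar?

2

Parse trees for num ^ num ^ num:
  [V0 [V0 num] ^ [V0 [V0 num] ^ [V0 num]]]
  [V0 [V0 [V0 num] ^ [V0 num]] ^ [V0 num]]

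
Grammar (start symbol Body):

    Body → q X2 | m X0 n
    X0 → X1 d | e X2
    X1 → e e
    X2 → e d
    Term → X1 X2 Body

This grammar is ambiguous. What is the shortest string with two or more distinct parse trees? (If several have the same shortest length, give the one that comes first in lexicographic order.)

m e e d n

length 3: no string has ≥2 trees
length 5: m e e d n has 2 parse trees

Two derivations of m e e d n:
  Body ⇒ m X0 n ⇒ m X1 d n ⇒ m e e d n
  Body ⇒ m X0 n ⇒ m e X2 n ⇒ m e e d n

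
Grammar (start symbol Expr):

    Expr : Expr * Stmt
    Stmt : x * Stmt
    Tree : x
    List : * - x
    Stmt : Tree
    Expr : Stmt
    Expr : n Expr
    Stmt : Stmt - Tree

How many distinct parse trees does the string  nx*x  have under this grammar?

Parse trees for nx*x:
  [Expr [Expr n [Expr [Stmt [Tree x]]]] * [Stmt [Tree x]]]
  [Expr n [Expr [Expr [Stmt [Tree x]]] * [Stmt [Tree x]]]]
  [Expr n [Expr [Stmt x * [Stmt [Tree x]]]]]

3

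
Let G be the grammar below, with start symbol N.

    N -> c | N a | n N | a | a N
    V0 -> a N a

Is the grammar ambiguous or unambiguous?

Witness: a a

Derivation 1: N ⇒ N a ⇒ a a
Derivation 2: N ⇒ a N ⇒ a a

Two distinct leftmost derivations for the same string.

Ambiguous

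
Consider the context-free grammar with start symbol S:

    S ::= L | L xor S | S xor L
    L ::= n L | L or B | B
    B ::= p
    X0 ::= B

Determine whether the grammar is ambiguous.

Ambiguous

Witness: p xor p

Derivation 1: S ⇒ L xor S ⇒ B xor S ⇒ p xor S ⇒ p xor L ⇒ p xor B ⇒ p xor p
Derivation 2: S ⇒ S xor L ⇒ L xor L ⇒ B xor L ⇒ p xor L ⇒ p xor B ⇒ p xor p

Two distinct leftmost derivations for the same string.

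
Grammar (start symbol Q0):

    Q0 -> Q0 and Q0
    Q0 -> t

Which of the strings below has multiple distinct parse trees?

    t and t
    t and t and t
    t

t and t and t

t and t: 1 tree
t and t and t: 2 trees
t: 1 tree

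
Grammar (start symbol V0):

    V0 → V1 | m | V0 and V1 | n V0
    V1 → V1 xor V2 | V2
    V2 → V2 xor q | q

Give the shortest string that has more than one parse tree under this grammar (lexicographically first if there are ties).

length 1: no string has ≥2 trees
length 2: no string has ≥2 trees
length 3: q xor q has 2 parse trees

Two derivations of q xor q:
  V0 ⇒ V1 ⇒ V1 xor V2 ⇒ V2 xor V2 ⇒ q xor V2 ⇒ q xor q
  V0 ⇒ V1 ⇒ V2 ⇒ V2 xor q ⇒ q xor q

q xor q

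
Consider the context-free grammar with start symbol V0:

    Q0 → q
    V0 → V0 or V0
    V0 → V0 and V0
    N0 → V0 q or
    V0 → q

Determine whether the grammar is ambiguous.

Witness: q and q and q

Derivation 1: V0 ⇒ V0 and V0 ⇒ V0 and V0 and V0 ⇒ q and V0 and V0 ⇒ q and q and V0 ⇒ q and q and q
Derivation 2: V0 ⇒ V0 and V0 ⇒ q and V0 ⇒ q and V0 and V0 ⇒ q and q and V0 ⇒ q and q and q

Two distinct leftmost derivations for the same string.

Ambiguous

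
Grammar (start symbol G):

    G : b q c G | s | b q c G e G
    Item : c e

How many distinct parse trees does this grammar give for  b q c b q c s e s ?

Parse trees for b q c b q c s e s:
  [G b q c [G b q c [G s] e [G s]]]
  [G b q c [G b q c [G s]] e [G s]]

2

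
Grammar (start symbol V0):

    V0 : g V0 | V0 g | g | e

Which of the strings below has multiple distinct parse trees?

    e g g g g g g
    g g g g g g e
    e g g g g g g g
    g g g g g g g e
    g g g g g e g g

g g g g g e g g

e g g g g g g: 1 tree
g g g g g g e: 1 tree
e g g g g g g g: 1 tree
g g g g g g g e: 1 tree
g g g g g e g g: 21 trees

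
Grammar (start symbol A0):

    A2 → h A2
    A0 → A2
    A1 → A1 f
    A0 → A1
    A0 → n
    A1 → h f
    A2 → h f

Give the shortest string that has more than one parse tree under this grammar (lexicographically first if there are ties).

length 1: no string has ≥2 trees
length 2: h f has 2 parse trees

Two derivations of h f:
  A0 ⇒ A2 ⇒ h f
  A0 ⇒ A1 ⇒ h f

h f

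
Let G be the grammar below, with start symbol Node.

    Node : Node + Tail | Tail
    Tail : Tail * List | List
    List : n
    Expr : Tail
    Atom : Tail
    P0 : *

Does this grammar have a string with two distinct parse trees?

(Expr, Atom, P0 are unreachable from Node, so their rules don't affect L(Node).) This is a standard precedence ladder (Node over Tail over List), with each level left-recursive on its own operator ('+' at Node, '*' at Tail). That structure is LR(1), hence unambiguous.

Unambiguous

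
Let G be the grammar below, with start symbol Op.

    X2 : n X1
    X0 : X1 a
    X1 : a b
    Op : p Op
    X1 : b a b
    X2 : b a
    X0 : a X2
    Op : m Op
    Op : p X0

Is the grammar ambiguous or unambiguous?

Ambiguous

Witness: p a b a

Derivation 1: Op ⇒ p X0 ⇒ p X1 a ⇒ p a b a
Derivation 2: Op ⇒ p X0 ⇒ p a X2 ⇒ p a b a

Two distinct leftmost derivations for the same string.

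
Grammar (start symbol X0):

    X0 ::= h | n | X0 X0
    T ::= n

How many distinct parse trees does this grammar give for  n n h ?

2

Parse trees for n n h:
  [X0 [X0 n] [X0 [X0 n] [X0 h]]]
  [X0 [X0 [X0 n] [X0 n]] [X0 h]]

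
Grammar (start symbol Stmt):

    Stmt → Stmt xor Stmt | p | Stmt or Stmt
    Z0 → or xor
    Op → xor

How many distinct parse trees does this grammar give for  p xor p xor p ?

2

Parse trees for p xor p xor p:
  [Stmt [Stmt p] xor [Stmt [Stmt p] xor [Stmt p]]]
  [Stmt [Stmt [Stmt p] xor [Stmt p]] xor [Stmt p]]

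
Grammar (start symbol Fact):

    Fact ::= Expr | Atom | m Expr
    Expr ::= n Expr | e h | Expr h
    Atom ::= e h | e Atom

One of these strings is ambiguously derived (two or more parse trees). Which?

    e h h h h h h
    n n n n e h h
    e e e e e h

e h h h h h h: 1 tree
n n n n e h h: 5 trees
e e e e e h: 1 tree

n n n n e h h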